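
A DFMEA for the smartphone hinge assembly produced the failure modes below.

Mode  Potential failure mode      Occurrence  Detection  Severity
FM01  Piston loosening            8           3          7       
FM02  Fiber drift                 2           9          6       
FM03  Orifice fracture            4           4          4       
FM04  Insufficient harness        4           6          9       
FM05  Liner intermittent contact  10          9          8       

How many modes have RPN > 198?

2

RPN = Severity × Occurrence × Detection:
  FM01: 7 × 8 × 3 = 168
  FM02: 6 × 2 × 9 = 108
  FM03: 4 × 4 × 4 = 64
  FM04: 9 × 4 × 6 = 216
  FM05: 8 × 10 × 9 = 720
Modes with RPN > 198: FM04 (216), FM05 (720) → 2.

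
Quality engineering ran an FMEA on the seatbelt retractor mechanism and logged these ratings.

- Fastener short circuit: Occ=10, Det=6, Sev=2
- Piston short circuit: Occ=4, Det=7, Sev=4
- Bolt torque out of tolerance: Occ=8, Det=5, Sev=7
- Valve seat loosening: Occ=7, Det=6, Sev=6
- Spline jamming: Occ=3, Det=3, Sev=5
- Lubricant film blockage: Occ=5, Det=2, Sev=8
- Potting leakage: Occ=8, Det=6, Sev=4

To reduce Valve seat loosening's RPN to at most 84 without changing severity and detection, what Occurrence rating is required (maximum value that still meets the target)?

Valve seat loosening: S=6, O=7, D=6 → current RPN = 252.
Fixed product = 36. Need 36 × O ≤ 84, so O ≤ 84/36 = 2.33.
Maximum integer Occurrence rating = 2 (gives RPN 72; O=3 would give 108 > 84).

2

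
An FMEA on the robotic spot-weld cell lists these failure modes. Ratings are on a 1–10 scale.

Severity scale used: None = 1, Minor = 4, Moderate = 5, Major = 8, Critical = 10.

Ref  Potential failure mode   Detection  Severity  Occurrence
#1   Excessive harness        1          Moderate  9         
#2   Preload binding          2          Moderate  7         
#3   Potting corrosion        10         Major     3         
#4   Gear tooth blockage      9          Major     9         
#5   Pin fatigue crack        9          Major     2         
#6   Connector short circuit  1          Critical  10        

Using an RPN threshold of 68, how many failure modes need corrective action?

5

RPN = Severity × Occurrence × Detection:
  #1: 5 × 9 × 1 = 45
  #2: 5 × 7 × 2 = 70
  #3: 8 × 3 × 10 = 240
  #4: 8 × 9 × 9 = 648
  #5: 8 × 2 × 9 = 144
  #6: 10 × 10 × 1 = 100
Modes with RPN ≥ 68: #2 (70), #3 (240), #4 (648), #5 (144), #6 (100) → 5.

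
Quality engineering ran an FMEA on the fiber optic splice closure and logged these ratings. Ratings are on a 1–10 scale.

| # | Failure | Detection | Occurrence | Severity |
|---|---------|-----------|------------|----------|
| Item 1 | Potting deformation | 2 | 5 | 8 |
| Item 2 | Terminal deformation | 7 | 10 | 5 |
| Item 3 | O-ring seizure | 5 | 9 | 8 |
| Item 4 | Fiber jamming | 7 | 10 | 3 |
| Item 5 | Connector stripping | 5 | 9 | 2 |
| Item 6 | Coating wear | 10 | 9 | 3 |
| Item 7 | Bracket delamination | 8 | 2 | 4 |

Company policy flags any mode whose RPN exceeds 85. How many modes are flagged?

RPN = Severity × Occurrence × Detection:
  Item 1: 8 × 5 × 2 = 80
  Item 2: 5 × 10 × 7 = 350
  Item 3: 8 × 9 × 5 = 360
  Item 4: 3 × 10 × 7 = 210
  Item 5: 2 × 9 × 5 = 90
  Item 6: 3 × 9 × 10 = 270
  Item 7: 4 × 2 × 8 = 64
Modes with RPN > 85: Item 2 (350), Item 3 (360), Item 4 (210), Item 5 (90), Item 6 (270) → 5.

5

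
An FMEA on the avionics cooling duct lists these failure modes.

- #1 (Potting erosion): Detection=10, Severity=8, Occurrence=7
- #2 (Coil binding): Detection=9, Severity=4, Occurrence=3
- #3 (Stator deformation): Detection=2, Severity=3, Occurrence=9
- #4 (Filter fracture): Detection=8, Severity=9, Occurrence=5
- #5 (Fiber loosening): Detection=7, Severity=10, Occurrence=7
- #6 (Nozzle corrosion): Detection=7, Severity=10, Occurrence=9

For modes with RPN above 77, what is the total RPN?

2148

RPN = Severity × Occurrence × Detection:
  #1: 8 × 7 × 10 = 560
  #2: 4 × 3 × 9 = 108
  #3: 3 × 9 × 2 = 54
  #4: 9 × 5 × 8 = 360
  #5: 10 × 7 × 7 = 490
  #6: 10 × 9 × 7 = 630
RPN > 77: #1 (560), #2 (108), #4 (360), #5 (490), #6 (630).
Sum: 560 + 108 + 360 + 490 + 630 = 2148.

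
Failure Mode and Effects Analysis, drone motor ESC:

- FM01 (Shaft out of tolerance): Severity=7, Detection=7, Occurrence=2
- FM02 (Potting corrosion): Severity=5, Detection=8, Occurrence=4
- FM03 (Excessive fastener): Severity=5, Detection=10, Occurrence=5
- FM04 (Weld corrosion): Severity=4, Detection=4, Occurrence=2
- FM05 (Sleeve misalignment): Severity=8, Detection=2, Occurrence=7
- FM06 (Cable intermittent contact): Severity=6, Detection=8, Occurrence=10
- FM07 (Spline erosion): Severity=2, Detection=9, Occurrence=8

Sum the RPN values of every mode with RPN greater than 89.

RPN = Severity × Occurrence × Detection:
  FM01: 7 × 2 × 7 = 98
  FM02: 5 × 4 × 8 = 160
  FM03: 5 × 5 × 10 = 250
  FM04: 4 × 2 × 4 = 32
  FM05: 8 × 7 × 2 = 112
  FM06: 6 × 10 × 8 = 480
  FM07: 2 × 8 × 9 = 144
RPN > 89: FM01 (98), FM02 (160), FM03 (250), FM05 (112), FM06 (480), FM07 (144).
Sum: 98 + 160 + 250 + 112 + 480 + 144 = 1244.

1244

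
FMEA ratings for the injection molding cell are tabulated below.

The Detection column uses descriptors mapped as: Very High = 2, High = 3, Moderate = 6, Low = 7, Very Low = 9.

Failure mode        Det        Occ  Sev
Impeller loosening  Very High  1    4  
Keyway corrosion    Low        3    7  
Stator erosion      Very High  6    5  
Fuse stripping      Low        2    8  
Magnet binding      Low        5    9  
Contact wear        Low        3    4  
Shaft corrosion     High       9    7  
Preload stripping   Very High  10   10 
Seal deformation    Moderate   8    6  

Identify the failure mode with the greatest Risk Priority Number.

RPN = Severity × Occurrence × Detection:
  Impeller loosening: 4 × 1 × 2 = 8
  Keyway corrosion: 7 × 3 × 7 = 147
  Stator erosion: 5 × 6 × 2 = 60
  Fuse stripping: 8 × 2 × 7 = 112
  Magnet binding: 9 × 5 × 7 = 315
  Contact wear: 4 × 3 × 7 = 84
  Shaft corrosion: 7 × 9 × 3 = 189
  Preload stripping: 10 × 10 × 2 = 200
  Seal deformation: 6 × 8 × 6 = 288
Highest RPN is 315 → Magnet binding.

Magnet binding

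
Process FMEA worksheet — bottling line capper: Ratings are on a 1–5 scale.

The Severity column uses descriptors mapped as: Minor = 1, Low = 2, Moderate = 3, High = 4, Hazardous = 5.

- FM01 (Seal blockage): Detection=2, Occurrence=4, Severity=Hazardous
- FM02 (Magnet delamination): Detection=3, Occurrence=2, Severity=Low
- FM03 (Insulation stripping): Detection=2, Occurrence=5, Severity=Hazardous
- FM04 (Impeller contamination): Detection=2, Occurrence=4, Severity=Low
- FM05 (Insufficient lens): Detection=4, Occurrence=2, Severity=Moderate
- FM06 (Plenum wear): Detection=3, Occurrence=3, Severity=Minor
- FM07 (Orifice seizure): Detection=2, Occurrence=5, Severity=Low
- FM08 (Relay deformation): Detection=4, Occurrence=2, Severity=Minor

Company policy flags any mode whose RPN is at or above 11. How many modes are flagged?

6

RPN = Severity × Occurrence × Detection:
  FM01: 5 × 4 × 2 = 40
  FM02: 2 × 2 × 3 = 12
  FM03: 5 × 5 × 2 = 50
  FM04: 2 × 4 × 2 = 16
  FM05: 3 × 2 × 4 = 24
  FM06: 1 × 3 × 3 = 9
  FM07: 2 × 5 × 2 = 20
  FM08: 1 × 2 × 4 = 8
Modes with RPN ≥ 11: FM01 (40), FM02 (12), FM03 (50), FM04 (16), FM05 (24), FM07 (20) → 6.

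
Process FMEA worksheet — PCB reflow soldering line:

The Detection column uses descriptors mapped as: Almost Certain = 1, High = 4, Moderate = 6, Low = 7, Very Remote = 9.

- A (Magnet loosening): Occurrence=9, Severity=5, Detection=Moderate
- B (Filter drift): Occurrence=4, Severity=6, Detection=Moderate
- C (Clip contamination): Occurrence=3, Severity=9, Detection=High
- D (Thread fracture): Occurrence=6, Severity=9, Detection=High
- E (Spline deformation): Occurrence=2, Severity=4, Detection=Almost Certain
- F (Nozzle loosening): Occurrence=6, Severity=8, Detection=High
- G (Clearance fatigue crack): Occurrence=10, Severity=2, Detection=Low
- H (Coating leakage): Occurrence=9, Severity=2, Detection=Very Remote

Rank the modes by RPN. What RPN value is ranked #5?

RPN = Severity × Occurrence × Detection:
  A: 5 × 9 × 6 = 270
  B: 6 × 4 × 6 = 144
  C: 9 × 3 × 4 = 108
  D: 9 × 6 × 4 = 216
  E: 4 × 2 × 1 = 8
  F: 8 × 6 × 4 = 192
  G: 2 × 10 × 7 = 140
  H: 2 × 9 × 9 = 162
Sorted descending: 270, 216, 192, 162, 144, 140, 108, 8.
The fifth-highest RPN is 144 (B).

144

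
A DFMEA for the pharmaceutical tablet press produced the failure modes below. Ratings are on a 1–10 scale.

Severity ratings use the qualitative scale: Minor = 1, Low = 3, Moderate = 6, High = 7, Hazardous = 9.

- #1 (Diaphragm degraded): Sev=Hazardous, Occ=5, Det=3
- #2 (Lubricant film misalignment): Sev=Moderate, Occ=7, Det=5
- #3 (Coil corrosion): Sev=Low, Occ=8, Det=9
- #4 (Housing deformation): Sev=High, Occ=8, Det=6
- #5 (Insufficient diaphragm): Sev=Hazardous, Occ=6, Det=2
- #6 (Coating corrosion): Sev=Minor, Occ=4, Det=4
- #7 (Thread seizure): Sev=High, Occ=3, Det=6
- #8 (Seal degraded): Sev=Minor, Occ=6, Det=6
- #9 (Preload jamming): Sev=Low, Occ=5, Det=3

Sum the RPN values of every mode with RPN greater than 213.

552

RPN = Severity × Occurrence × Detection:
  #1: 9 × 5 × 3 = 135
  #2: 6 × 7 × 5 = 210
  #3: 3 × 8 × 9 = 216
  #4: 7 × 8 × 6 = 336
  #5: 9 × 6 × 2 = 108
  #6: 1 × 4 × 4 = 16
  #7: 7 × 3 × 6 = 126
  #8: 1 × 6 × 6 = 36
  #9: 3 × 5 × 3 = 45
RPN > 213: #3 (216), #4 (336).
Sum: 216 + 336 = 552.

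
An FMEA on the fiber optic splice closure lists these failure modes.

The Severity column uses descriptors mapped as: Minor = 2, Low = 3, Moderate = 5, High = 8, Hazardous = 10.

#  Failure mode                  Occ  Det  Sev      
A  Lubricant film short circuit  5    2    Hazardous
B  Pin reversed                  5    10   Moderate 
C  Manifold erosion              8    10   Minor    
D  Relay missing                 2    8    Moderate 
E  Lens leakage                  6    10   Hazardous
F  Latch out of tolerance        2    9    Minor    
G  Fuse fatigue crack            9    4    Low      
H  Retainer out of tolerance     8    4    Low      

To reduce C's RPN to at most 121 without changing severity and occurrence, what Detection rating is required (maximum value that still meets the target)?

7

C: S=2, O=8, D=10 → current RPN = 160.
Fixed product = 16. Need 16 × D ≤ 121, so D ≤ 121/16 = 7.56.
Maximum integer Detection rating = 7 (gives RPN 112; D=8 would give 128 > 121).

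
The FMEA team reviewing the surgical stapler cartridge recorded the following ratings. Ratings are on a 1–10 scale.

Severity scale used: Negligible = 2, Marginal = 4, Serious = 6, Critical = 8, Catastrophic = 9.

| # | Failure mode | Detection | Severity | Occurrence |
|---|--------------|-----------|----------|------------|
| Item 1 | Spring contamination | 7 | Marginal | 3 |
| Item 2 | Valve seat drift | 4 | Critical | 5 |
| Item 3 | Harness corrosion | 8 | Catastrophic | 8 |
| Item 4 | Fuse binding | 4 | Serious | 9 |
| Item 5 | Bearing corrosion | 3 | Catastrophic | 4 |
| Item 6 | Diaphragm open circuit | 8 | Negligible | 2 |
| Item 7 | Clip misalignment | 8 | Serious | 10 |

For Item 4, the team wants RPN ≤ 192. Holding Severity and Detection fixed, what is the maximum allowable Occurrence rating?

8

Item 4: S=6, O=9, D=4 → current RPN = 216.
Fixed product = 24. Need 24 × O ≤ 192, so O ≤ 192/24 = 8.00.
Maximum integer Occurrence rating = 8 (gives RPN 192; O=9 would give 216 > 192).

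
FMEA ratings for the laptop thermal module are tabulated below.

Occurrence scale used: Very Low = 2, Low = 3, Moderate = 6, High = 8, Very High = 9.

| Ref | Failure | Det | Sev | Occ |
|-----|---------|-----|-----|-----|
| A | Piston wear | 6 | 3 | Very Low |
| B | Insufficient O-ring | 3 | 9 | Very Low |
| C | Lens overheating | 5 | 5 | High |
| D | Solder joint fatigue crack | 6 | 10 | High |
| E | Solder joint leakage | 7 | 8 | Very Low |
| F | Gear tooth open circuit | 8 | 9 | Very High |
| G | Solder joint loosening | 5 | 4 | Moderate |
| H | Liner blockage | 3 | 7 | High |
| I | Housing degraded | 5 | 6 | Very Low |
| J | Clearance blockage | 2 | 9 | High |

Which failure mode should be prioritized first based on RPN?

RPN = Severity × Occurrence × Detection:
  A: 3 × 2 × 6 = 36
  B: 9 × 2 × 3 = 54
  C: 5 × 8 × 5 = 200
  D: 10 × 8 × 6 = 480
  E: 8 × 2 × 7 = 112
  F: 9 × 9 × 8 = 648
  G: 4 × 6 × 5 = 120
  H: 7 × 8 × 3 = 168
  I: 6 × 2 × 5 = 60
  J: 9 × 8 × 2 = 144
Highest RPN is 648 → F.

F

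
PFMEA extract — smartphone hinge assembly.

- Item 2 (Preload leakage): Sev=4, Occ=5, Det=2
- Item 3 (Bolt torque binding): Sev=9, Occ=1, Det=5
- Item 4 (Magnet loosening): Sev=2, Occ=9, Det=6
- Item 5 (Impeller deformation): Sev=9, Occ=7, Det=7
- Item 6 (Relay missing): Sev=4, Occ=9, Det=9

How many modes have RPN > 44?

RPN = Severity × Occurrence × Detection:
  Item 2: 4 × 5 × 2 = 40
  Item 3: 9 × 1 × 5 = 45
  Item 4: 2 × 9 × 6 = 108
  Item 5: 9 × 7 × 7 = 441
  Item 6: 4 × 9 × 9 = 324
Modes with RPN > 44: Item 3 (45), Item 4 (108), Item 5 (441), Item 6 (324) → 4.

4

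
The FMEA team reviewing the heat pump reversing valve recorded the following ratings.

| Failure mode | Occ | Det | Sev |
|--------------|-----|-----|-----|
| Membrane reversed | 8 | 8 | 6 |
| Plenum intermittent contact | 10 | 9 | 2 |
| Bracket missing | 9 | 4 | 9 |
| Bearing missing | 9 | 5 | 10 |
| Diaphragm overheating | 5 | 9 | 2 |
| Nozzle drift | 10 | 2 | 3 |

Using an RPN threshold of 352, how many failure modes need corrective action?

2

RPN = Severity × Occurrence × Detection:
  Membrane reversed: 6 × 8 × 8 = 384
  Plenum intermittent contact: 2 × 10 × 9 = 180
  Bracket missing: 9 × 9 × 4 = 324
  Bearing missing: 10 × 9 × 5 = 450
  Diaphragm overheating: 2 × 5 × 9 = 90
  Nozzle drift: 3 × 10 × 2 = 60
Modes with RPN ≥ 352: Membrane reversed (384), Bearing missing (450) → 2.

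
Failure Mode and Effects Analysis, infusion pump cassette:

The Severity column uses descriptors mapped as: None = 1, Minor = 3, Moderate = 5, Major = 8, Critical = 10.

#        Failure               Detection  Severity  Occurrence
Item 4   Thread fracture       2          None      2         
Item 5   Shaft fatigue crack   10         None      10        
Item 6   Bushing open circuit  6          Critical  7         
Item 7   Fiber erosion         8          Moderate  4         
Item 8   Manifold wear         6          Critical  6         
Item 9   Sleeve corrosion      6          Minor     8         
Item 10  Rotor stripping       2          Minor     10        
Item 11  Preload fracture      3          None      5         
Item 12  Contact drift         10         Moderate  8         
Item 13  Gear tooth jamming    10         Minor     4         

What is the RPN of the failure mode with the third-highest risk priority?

RPN = Severity × Occurrence × Detection:
  Item 4: 1 × 2 × 2 = 4
  Item 5: 1 × 10 × 10 = 100
  Item 6: 10 × 7 × 6 = 420
  Item 7: 5 × 4 × 8 = 160
  Item 8: 10 × 6 × 6 = 360
  Item 9: 3 × 8 × 6 = 144
  Item 10: 3 × 10 × 2 = 60
  Item 11: 1 × 5 × 3 = 15
  Item 12: 5 × 8 × 10 = 400
  Item 13: 3 × 4 × 10 = 120
Sorted descending: 420, 400, 360, 160, 144, 120, 100, 60, 15, 4.
The third-highest RPN is 360 (Item 8).

360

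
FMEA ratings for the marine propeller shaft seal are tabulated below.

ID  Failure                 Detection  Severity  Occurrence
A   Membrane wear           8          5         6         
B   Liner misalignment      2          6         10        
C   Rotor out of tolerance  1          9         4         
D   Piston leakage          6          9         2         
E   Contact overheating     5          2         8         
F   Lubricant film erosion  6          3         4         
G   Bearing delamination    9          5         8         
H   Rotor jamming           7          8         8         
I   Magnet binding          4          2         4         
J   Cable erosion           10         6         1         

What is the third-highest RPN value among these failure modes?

RPN = Severity × Occurrence × Detection:
  A: 5 × 6 × 8 = 240
  B: 6 × 10 × 2 = 120
  C: 9 × 4 × 1 = 36
  D: 9 × 2 × 6 = 108
  E: 2 × 8 × 5 = 80
  F: 3 × 4 × 6 = 72
  G: 5 × 8 × 9 = 360
  H: 8 × 8 × 7 = 448
  I: 2 × 4 × 4 = 32
  J: 6 × 1 × 10 = 60
Sorted descending: 448, 360, 240, 120, 108, 80, 72, 60, 36, 32.
The third-highest RPN is 240 (A).

240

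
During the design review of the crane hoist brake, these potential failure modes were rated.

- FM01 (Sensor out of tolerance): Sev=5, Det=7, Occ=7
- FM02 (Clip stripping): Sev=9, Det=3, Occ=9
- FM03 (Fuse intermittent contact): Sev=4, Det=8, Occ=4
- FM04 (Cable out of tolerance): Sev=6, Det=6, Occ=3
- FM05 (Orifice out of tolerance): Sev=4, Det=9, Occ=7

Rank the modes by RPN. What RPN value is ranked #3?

243

RPN = Severity × Occurrence × Detection:
  FM01: 5 × 7 × 7 = 245
  FM02: 9 × 9 × 3 = 243
  FM03: 4 × 4 × 8 = 128
  FM04: 6 × 3 × 6 = 108
  FM05: 4 × 7 × 9 = 252
Sorted descending: 252, 245, 243, 128, 108.
The third-highest RPN is 243 (FM02).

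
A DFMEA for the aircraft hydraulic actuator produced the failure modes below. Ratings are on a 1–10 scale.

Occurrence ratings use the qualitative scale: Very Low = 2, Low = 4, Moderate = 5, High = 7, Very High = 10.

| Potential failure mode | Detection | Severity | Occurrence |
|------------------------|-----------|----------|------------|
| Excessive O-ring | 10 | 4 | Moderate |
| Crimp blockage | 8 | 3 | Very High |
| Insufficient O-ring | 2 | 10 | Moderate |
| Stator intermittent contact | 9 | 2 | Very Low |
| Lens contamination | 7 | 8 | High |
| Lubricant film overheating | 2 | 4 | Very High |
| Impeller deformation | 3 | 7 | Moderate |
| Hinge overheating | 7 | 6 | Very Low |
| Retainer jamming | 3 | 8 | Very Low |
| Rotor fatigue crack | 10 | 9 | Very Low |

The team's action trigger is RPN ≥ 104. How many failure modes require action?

5

RPN = Severity × Occurrence × Detection:
  Excessive O-ring: 4 × 5 × 10 = 200
  Crimp blockage: 3 × 10 × 8 = 240
  Insufficient O-ring: 10 × 5 × 2 = 100
  Stator intermittent contact: 2 × 2 × 9 = 36
  Lens contamination: 8 × 7 × 7 = 392
  Lubricant film overheating: 4 × 10 × 2 = 80
  Impeller deformation: 7 × 5 × 3 = 105
  Hinge overheating: 6 × 2 × 7 = 84
  Retainer jamming: 8 × 2 × 3 = 48
  Rotor fatigue crack: 9 × 2 × 10 = 180
Modes with RPN ≥ 104: Excessive O-ring (200), Crimp blockage (240), Lens contamination (392), Impeller deformation (105), Rotor fatigue crack (180) → 5.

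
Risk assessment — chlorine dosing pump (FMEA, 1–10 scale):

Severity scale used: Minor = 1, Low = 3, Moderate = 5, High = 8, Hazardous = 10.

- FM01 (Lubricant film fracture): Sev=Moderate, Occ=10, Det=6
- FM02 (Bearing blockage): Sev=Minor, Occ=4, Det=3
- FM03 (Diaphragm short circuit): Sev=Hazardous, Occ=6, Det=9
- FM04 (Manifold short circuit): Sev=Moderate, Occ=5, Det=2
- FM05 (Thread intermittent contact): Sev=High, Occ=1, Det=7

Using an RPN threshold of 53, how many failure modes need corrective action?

3

RPN = Severity × Occurrence × Detection:
  FM01: 5 × 10 × 6 = 300
  FM02: 1 × 4 × 3 = 12
  FM03: 10 × 6 × 9 = 540
  FM04: 5 × 5 × 2 = 50
  FM05: 8 × 1 × 7 = 56
Modes with RPN ≥ 53: FM01 (300), FM03 (540), FM05 (56) → 3.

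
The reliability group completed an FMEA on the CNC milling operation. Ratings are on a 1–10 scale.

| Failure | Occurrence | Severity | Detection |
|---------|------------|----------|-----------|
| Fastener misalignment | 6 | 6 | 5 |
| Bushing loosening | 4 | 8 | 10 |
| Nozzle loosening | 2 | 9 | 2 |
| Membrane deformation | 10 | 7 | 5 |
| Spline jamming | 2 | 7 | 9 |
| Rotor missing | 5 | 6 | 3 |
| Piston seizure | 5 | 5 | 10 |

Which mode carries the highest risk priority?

Membrane deformation

RPN = Severity × Occurrence × Detection:
  Fastener misalignment: 6 × 6 × 5 = 180
  Bushing loosening: 8 × 4 × 10 = 320
  Nozzle loosening: 9 × 2 × 2 = 36
  Membrane deformation: 7 × 10 × 5 = 350
  Spline jamming: 7 × 2 × 9 = 126
  Rotor missing: 6 × 5 × 3 = 90
  Piston seizure: 5 × 5 × 10 = 250
Highest RPN is 350 → Membrane deformation.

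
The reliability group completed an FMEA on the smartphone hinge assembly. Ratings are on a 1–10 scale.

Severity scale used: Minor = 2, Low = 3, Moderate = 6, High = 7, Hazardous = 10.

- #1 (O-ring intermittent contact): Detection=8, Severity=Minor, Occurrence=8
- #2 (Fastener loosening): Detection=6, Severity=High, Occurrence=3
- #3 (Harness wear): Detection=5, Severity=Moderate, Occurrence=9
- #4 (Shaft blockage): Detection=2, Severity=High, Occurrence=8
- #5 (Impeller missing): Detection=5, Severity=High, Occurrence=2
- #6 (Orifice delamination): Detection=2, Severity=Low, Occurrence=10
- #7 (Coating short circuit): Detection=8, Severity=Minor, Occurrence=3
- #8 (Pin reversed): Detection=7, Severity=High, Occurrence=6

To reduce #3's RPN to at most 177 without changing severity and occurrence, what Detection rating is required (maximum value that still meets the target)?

#3: S=6, O=9, D=5 → current RPN = 270.
Fixed product = 54. Need 54 × D ≤ 177, so D ≤ 177/54 = 3.28.
Maximum integer Detection rating = 3 (gives RPN 162; D=4 would give 216 > 177).

3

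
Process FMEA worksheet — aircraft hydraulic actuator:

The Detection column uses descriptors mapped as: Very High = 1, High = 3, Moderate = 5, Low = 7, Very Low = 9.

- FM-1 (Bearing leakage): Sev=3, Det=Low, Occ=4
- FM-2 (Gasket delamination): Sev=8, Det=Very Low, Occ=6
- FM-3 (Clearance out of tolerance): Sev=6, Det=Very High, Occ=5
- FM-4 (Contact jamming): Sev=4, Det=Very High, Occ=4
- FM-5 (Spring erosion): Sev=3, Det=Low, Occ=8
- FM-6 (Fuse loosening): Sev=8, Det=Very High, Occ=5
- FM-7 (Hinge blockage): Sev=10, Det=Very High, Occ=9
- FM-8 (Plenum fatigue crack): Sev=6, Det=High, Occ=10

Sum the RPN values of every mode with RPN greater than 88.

870

RPN = Severity × Occurrence × Detection:
  FM-1: 3 × 4 × 7 = 84
  FM-2: 8 × 6 × 9 = 432
  FM-3: 6 × 5 × 1 = 30
  FM-4: 4 × 4 × 1 = 16
  FM-5: 3 × 8 × 7 = 168
  FM-6: 8 × 5 × 1 = 40
  FM-7: 10 × 9 × 1 = 90
  FM-8: 6 × 10 × 3 = 180
RPN > 88: FM-2 (432), FM-5 (168), FM-7 (90), FM-8 (180).
Sum: 432 + 168 + 90 + 180 = 870.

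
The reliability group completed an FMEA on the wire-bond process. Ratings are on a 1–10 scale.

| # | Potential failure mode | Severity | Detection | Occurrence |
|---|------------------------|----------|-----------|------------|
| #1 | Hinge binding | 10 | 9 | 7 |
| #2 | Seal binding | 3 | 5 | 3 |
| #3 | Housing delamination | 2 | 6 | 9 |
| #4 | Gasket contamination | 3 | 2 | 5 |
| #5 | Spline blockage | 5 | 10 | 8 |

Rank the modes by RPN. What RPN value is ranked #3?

RPN = Severity × Occurrence × Detection:
  #1: 10 × 7 × 9 = 630
  #2: 3 × 3 × 5 = 45
  #3: 2 × 9 × 6 = 108
  #4: 3 × 5 × 2 = 30
  #5: 5 × 8 × 10 = 400
Sorted descending: 630, 400, 108, 45, 30.
The third-highest RPN is 108 (#3).

108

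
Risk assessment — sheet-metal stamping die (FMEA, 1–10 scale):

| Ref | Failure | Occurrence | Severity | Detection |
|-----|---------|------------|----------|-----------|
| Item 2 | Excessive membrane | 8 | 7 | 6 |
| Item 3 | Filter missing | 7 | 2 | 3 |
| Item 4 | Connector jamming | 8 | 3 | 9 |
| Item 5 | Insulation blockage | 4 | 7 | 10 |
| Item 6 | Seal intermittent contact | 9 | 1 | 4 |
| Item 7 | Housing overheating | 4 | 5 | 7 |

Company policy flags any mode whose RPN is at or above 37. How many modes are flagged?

5

RPN = Severity × Occurrence × Detection:
  Item 2: 7 × 8 × 6 = 336
  Item 3: 2 × 7 × 3 = 42
  Item 4: 3 × 8 × 9 = 216
  Item 5: 7 × 4 × 10 = 280
  Item 6: 1 × 9 × 4 = 36
  Item 7: 5 × 4 × 7 = 140
Modes with RPN ≥ 37: Item 2 (336), Item 3 (42), Item 4 (216), Item 5 (280), Item 7 (140) → 5.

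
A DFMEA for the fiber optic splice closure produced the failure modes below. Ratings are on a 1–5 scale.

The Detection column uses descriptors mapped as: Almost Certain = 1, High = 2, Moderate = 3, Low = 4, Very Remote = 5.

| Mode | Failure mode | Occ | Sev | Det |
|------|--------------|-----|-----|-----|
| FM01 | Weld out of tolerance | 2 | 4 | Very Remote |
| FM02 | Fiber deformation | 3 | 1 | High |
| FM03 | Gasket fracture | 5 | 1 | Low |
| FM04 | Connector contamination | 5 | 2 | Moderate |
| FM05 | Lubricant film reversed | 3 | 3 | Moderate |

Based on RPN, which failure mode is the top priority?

FM01

RPN = Severity × Occurrence × Detection:
  FM01: 4 × 2 × 5 = 40
  FM02: 1 × 3 × 2 = 6
  FM03: 1 × 5 × 4 = 20
  FM04: 2 × 5 × 3 = 30
  FM05: 3 × 3 × 3 = 27
Highest RPN is 40 → FM01.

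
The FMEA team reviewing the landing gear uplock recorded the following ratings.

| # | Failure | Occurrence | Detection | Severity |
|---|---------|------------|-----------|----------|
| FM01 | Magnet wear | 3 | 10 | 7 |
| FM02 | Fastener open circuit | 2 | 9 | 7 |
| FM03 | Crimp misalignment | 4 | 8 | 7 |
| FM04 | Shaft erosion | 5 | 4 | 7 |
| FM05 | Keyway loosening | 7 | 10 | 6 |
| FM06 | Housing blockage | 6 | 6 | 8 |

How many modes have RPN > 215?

RPN = Severity × Occurrence × Detection:
  FM01: 7 × 3 × 10 = 210
  FM02: 7 × 2 × 9 = 126
  FM03: 7 × 4 × 8 = 224
  FM04: 7 × 5 × 4 = 140
  FM05: 6 × 7 × 10 = 420
  FM06: 8 × 6 × 6 = 288
Modes with RPN > 215: FM03 (224), FM05 (420), FM06 (288) → 3.

3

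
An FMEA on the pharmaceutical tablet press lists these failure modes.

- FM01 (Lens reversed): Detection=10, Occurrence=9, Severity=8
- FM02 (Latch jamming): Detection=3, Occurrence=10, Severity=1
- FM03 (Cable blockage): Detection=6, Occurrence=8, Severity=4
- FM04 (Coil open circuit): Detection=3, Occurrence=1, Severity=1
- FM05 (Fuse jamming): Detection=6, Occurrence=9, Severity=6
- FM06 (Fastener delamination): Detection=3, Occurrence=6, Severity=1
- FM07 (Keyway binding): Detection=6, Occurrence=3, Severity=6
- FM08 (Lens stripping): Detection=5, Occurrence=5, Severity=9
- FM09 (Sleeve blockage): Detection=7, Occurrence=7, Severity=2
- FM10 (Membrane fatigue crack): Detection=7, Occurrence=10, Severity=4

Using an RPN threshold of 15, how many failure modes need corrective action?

RPN = Severity × Occurrence × Detection:
  FM01: 8 × 9 × 10 = 720
  FM02: 1 × 10 × 3 = 30
  FM03: 4 × 8 × 6 = 192
  FM04: 1 × 1 × 3 = 3
  FM05: 6 × 9 × 6 = 324
  FM06: 1 × 6 × 3 = 18
  FM07: 6 × 3 × 6 = 108
  FM08: 9 × 5 × 5 = 225
  FM09: 2 × 7 × 7 = 98
  FM10: 4 × 10 × 7 = 280
Modes with RPN ≥ 15: FM01 (720), FM02 (30), FM03 (192), FM05 (324), FM06 (18), FM07 (108), FM08 (225), FM09 (98), FM10 (280) → 9.

9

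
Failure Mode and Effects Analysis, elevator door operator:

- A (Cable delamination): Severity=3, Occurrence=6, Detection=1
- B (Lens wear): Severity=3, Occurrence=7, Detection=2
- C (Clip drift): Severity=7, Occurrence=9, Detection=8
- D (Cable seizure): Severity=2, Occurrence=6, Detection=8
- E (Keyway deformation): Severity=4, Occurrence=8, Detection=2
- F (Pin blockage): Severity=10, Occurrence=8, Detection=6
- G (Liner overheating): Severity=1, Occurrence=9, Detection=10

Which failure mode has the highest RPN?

RPN = Severity × Occurrence × Detection:
  A: 3 × 6 × 1 = 18
  B: 3 × 7 × 2 = 42
  C: 7 × 9 × 8 = 504
  D: 2 × 6 × 8 = 96
  E: 4 × 8 × 2 = 64
  F: 10 × 8 × 6 = 480
  G: 1 × 9 × 10 = 90
Highest RPN is 504 → C.

C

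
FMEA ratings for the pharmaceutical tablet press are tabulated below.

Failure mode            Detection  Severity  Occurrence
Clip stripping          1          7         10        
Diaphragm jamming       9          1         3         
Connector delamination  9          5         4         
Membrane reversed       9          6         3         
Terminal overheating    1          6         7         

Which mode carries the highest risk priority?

RPN = Severity × Occurrence × Detection:
  Clip stripping: 7 × 10 × 1 = 70
  Diaphragm jamming: 1 × 3 × 9 = 27
  Connector delamination: 5 × 4 × 9 = 180
  Membrane reversed: 6 × 3 × 9 = 162
  Terminal overheating: 6 × 7 × 1 = 42
Highest RPN is 180 → Connector delamination.

Connector delamination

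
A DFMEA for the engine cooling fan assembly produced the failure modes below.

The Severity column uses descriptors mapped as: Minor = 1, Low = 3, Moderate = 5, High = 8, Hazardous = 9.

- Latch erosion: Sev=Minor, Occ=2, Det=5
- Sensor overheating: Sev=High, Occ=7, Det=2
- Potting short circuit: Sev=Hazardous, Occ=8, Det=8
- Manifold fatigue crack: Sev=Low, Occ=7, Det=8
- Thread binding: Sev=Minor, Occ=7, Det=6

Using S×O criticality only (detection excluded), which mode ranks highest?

Potting short circuit

Criticality = Severity × Occurrence:
  Latch erosion: 1 × 2 = 2
  Sensor overheating: 8 × 7 = 56
  Potting short circuit: 9 × 8 = 72
  Manifold fatigue crack: 3 × 7 = 21
  Thread binding: 1 × 7 = 7
Highest criticality is 72 → Potting short circuit.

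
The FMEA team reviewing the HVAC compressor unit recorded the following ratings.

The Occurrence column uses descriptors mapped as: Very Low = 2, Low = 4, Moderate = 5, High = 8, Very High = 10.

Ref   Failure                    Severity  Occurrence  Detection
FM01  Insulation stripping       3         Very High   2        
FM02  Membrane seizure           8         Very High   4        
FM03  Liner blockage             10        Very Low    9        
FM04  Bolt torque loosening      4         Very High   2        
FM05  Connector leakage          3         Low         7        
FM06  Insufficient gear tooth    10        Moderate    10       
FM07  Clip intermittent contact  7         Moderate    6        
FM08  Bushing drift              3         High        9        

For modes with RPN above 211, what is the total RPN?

RPN = Severity × Occurrence × Detection:
  FM01: 3 × 10 × 2 = 60
  FM02: 8 × 10 × 4 = 320
  FM03: 10 × 2 × 9 = 180
  FM04: 4 × 10 × 2 = 80
  FM05: 3 × 4 × 7 = 84
  FM06: 10 × 5 × 10 = 500
  FM07: 7 × 5 × 6 = 210
  FM08: 3 × 8 × 9 = 216
RPN > 211: FM02 (320), FM06 (500), FM08 (216).
Sum: 320 + 500 + 216 = 1036.

1036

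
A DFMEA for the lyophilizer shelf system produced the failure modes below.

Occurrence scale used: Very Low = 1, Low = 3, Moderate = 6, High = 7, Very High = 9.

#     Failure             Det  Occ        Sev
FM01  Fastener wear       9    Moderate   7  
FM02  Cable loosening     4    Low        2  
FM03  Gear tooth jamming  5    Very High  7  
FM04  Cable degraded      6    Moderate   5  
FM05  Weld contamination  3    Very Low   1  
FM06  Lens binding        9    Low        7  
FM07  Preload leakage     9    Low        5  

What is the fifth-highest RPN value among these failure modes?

RPN = Severity × Occurrence × Detection:
  FM01: 7 × 6 × 9 = 378
  FM02: 2 × 3 × 4 = 24
  FM03: 7 × 9 × 5 = 315
  FM04: 5 × 6 × 6 = 180
  FM05: 1 × 1 × 3 = 3
  FM06: 7 × 3 × 9 = 189
  FM07: 5 × 3 × 9 = 135
Sorted descending: 378, 315, 189, 180, 135, 24, 3.
The fifth-highest RPN is 135 (FM07).

135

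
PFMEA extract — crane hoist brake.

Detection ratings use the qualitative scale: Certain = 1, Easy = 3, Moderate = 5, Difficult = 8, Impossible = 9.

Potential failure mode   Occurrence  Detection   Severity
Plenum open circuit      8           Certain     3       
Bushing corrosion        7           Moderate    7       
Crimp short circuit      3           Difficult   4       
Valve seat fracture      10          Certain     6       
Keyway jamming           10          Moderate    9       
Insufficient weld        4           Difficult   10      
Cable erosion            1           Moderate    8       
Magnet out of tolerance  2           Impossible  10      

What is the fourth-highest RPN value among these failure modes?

180

RPN = Severity × Occurrence × Detection:
  Plenum open circuit: 3 × 8 × 1 = 24
  Bushing corrosion: 7 × 7 × 5 = 245
  Crimp short circuit: 4 × 3 × 8 = 96
  Valve seat fracture: 6 × 10 × 1 = 60
  Keyway jamming: 9 × 10 × 5 = 450
  Insufficient weld: 10 × 4 × 8 = 320
  Cable erosion: 8 × 1 × 5 = 40
  Magnet out of tolerance: 10 × 2 × 9 = 180
Sorted descending: 450, 320, 245, 180, 96, 60, 40, 24.
The fourth-highest RPN is 180 (Magnet out of tolerance).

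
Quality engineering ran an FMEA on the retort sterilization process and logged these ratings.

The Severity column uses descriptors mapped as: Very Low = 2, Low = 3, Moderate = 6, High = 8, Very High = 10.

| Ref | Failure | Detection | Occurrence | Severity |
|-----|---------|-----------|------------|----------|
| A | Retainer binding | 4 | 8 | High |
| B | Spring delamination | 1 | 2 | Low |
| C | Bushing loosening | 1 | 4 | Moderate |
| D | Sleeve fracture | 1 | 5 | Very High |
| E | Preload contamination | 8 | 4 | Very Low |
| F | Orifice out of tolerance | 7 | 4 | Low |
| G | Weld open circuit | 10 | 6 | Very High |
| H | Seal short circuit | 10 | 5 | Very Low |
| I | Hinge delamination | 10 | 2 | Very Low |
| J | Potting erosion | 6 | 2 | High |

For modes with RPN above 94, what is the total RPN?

RPN = Severity × Occurrence × Detection:
  A: 8 × 8 × 4 = 256
  B: 3 × 2 × 1 = 6
  C: 6 × 4 × 1 = 24
  D: 10 × 5 × 1 = 50
  E: 2 × 4 × 8 = 64
  F: 3 × 4 × 7 = 84
  G: 10 × 6 × 10 = 600
  H: 2 × 5 × 10 = 100
  I: 2 × 2 × 10 = 40
  J: 8 × 2 × 6 = 96
RPN > 94: A (256), G (600), H (100), J (96).
Sum: 256 + 600 + 100 + 96 = 1052.

1052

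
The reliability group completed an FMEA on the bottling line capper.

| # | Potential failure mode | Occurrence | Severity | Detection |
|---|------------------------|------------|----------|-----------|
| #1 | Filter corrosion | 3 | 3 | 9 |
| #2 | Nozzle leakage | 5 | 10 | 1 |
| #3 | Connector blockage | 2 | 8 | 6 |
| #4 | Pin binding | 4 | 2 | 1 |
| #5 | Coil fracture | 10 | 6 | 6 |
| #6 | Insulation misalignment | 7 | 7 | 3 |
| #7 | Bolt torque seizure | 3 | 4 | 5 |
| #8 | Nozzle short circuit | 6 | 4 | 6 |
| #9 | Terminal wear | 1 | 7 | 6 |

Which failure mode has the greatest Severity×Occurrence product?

Criticality = Severity × Occurrence:
  #1: 3 × 3 = 9
  #2: 10 × 5 = 50
  #3: 8 × 2 = 16
  #4: 2 × 4 = 8
  #5: 6 × 10 = 60
  #6: 7 × 7 = 49
  #7: 4 × 3 = 12
  #8: 4 × 6 = 24
  #9: 7 × 1 = 7
Highest criticality is 60 → #5.

#5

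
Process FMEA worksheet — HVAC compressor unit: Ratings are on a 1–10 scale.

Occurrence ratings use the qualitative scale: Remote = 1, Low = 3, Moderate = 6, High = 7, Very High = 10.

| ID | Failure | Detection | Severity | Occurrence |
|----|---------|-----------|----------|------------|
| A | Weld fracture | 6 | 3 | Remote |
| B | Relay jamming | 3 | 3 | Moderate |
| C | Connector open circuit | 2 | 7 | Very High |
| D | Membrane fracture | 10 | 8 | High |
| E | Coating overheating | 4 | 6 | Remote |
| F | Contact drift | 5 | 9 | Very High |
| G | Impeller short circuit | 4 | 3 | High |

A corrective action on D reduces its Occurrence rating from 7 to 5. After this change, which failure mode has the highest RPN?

RPN = Severity × Occurrence × Detection:
  A: 3 × 1 × 6 = 18
  B: 3 × 6 × 3 = 54
  C: 7 × 10 × 2 = 140
  D: 8 × 7 × 10 = 560
  E: 6 × 1 × 4 = 24
  F: 9 × 10 × 5 = 450
  G: 3 × 7 × 4 = 84
After action: D → 8 × 5 × 10 = 400.
Revised RPNs: F=450, D=400, C=140, G=84, B=54, E=24, A=18.
Highest is now F (450).

F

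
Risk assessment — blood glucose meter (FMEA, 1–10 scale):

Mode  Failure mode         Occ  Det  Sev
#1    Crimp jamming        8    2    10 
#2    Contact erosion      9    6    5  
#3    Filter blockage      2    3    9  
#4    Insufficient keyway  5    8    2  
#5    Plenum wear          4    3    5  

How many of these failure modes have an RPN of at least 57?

4

RPN = Severity × Occurrence × Detection:
  #1: 10 × 8 × 2 = 160
  #2: 5 × 9 × 6 = 270
  #3: 9 × 2 × 3 = 54
  #4: 2 × 5 × 8 = 80
  #5: 5 × 4 × 3 = 60
Modes with RPN ≥ 57: #1 (160), #2 (270), #4 (80), #5 (60) → 4.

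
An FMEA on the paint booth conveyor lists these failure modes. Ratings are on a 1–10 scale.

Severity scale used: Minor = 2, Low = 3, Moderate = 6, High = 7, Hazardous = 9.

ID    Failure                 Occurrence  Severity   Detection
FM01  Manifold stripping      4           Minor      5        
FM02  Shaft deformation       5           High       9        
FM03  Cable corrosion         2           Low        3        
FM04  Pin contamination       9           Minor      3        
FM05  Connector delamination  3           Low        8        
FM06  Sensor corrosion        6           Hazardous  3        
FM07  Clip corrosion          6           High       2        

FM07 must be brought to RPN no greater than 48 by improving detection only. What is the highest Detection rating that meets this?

1

FM07: S=7, O=6, D=2 → current RPN = 84.
Fixed product = 42. Need 42 × D ≤ 48, so D ≤ 48/42 = 1.14.
Maximum integer Detection rating = 1 (gives RPN 42; D=2 would give 84 > 48).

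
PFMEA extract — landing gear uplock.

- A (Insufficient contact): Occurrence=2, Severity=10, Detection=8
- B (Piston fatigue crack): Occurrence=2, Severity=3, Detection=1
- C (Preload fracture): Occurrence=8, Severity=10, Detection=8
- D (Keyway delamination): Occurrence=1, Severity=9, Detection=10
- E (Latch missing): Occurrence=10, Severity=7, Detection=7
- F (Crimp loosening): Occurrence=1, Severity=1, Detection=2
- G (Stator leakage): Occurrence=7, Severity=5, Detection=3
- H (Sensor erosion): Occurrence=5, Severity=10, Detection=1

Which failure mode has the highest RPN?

C

RPN = Severity × Occurrence × Detection:
  A: 10 × 2 × 8 = 160
  B: 3 × 2 × 1 = 6
  C: 10 × 8 × 8 = 640
  D: 9 × 1 × 10 = 90
  E: 7 × 10 × 7 = 490
  F: 1 × 1 × 2 = 2
  G: 5 × 7 × 3 = 105
  H: 10 × 5 × 1 = 50
Highest RPN is 640 → C.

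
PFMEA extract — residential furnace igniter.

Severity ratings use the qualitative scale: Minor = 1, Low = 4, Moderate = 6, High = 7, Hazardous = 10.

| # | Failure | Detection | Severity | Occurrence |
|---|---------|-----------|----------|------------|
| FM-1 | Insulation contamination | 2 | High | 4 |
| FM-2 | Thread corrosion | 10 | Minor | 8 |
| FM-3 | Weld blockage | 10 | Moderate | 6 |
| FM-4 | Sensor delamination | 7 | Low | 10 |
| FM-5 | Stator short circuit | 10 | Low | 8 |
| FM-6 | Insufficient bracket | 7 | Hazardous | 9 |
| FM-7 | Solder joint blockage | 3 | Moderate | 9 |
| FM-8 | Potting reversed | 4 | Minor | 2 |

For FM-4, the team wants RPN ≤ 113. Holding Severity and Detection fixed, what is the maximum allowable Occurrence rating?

4

FM-4: S=4, O=10, D=7 → current RPN = 280.
Fixed product = 28. Need 28 × O ≤ 113, so O ≤ 113/28 = 4.04.
Maximum integer Occurrence rating = 4 (gives RPN 112; O=5 would give 140 > 113).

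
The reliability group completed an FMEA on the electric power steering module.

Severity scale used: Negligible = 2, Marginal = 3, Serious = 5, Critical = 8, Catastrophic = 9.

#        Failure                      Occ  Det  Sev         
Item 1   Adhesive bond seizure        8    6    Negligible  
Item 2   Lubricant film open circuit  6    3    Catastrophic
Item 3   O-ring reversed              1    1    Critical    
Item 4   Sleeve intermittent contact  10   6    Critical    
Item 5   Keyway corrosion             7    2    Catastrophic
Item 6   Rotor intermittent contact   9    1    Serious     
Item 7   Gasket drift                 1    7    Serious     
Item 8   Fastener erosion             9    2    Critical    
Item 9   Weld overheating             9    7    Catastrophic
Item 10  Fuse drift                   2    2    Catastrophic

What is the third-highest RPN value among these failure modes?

RPN = Severity × Occurrence × Detection:
  Item 1: 2 × 8 × 6 = 96
  Item 2: 9 × 6 × 3 = 162
  Item 3: 8 × 1 × 1 = 8
  Item 4: 8 × 10 × 6 = 480
  Item 5: 9 × 7 × 2 = 126
  Item 6: 5 × 9 × 1 = 45
  Item 7: 5 × 1 × 7 = 35
  Item 8: 8 × 9 × 2 = 144
  Item 9: 9 × 9 × 7 = 567
  Item 10: 9 × 2 × 2 = 36
Sorted descending: 567, 480, 162, 144, 126, 96, 45, 36, 35, 8.
The third-highest RPN is 162 (Item 2).

162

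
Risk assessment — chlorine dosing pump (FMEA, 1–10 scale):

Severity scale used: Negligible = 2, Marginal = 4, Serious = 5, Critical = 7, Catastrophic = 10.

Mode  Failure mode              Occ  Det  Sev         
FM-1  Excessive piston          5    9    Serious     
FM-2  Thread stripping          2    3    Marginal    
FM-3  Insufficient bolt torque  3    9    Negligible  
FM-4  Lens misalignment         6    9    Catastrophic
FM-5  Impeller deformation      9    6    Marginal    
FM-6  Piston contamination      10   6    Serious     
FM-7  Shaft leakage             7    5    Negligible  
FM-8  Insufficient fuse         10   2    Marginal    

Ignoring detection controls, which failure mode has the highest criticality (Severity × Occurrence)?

Criticality = Severity × Occurrence:
  FM-1: 5 × 5 = 25
  FM-2: 4 × 2 = 8
  FM-3: 2 × 3 = 6
  FM-4: 10 × 6 = 60
  FM-5: 4 × 9 = 36
  FM-6: 5 × 10 = 50
  FM-7: 2 × 7 = 14
  FM-8: 4 × 10 = 40
Highest criticality is 60 → FM-4.

FM-4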